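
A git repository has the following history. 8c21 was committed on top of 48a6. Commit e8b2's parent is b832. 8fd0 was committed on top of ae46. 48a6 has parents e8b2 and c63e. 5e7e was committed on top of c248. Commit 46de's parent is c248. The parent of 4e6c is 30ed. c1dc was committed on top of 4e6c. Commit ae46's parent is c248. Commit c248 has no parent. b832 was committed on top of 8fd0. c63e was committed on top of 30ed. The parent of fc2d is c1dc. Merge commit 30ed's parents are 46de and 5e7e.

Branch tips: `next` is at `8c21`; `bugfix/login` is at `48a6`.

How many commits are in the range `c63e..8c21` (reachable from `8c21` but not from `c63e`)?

Reachable from 8c21: {30ed, 46de, 48a6, 5e7e, 8c21, 8fd0, ae46, b832, c248, c63e, e8b2}.
Reachable from c63e: {30ed, 46de, 5e7e, c248, c63e}.
In 8c21's history but not c63e's: {48a6, 8c21, 8fd0, ae46, b832, e8b2} — 6 commits.

6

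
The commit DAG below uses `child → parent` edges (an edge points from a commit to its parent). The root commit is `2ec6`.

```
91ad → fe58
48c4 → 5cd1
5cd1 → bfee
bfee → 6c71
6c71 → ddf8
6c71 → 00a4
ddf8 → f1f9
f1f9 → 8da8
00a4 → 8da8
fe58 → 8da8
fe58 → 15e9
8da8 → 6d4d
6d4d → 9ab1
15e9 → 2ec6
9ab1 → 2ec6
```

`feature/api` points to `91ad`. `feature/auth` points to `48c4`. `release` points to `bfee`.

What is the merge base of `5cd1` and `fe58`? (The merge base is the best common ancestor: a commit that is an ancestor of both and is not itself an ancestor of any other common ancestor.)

8da8

Ancestors of 5cd1: {00a4, 2ec6, 5cd1, 6c71, 6d4d, 8da8, 9ab1, bfee, ddf8, f1f9}.
Ancestors of fe58: {15e9, 2ec6, 6d4d, 8da8, 9ab1, fe58}.
Common ancestors: {2ec6, 6d4d, 8da8, 9ab1}.
Among these, 8da8 is not an ancestor of any other common ancestor — it is the merge base.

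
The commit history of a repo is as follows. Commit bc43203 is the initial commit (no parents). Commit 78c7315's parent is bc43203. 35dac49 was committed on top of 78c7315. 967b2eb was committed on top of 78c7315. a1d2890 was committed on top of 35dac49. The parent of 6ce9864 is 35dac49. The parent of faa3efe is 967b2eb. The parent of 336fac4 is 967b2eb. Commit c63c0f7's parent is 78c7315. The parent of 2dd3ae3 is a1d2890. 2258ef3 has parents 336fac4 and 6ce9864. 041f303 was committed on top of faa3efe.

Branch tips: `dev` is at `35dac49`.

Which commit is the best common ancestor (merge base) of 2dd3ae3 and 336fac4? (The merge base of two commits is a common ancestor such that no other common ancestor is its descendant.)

78c7315

Ancestors of 2dd3ae3: {2dd3ae3, 35dac49, 78c7315, a1d2890, bc43203}.
Ancestors of 336fac4: {336fac4, 78c7315, 967b2eb, bc43203}.
Common ancestors: {78c7315, bc43203}.
Among these, 78c7315 is not an ancestor of any other common ancestor — it is the merge base.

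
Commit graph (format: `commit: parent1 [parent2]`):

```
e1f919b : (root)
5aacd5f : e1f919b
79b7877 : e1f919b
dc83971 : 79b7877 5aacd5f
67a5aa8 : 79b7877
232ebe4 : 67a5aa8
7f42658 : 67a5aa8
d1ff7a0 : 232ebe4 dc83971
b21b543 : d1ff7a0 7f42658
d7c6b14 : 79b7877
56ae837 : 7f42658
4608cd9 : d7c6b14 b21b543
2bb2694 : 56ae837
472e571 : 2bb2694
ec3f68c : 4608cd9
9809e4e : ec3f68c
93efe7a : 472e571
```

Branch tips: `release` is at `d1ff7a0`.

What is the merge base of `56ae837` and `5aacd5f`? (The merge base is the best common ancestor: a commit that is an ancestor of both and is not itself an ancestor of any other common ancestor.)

Ancestors of 56ae837: {56ae837, 67a5aa8, 79b7877, 7f42658, e1f919b}.
Ancestors of 5aacd5f: {5aacd5f, e1f919b}.
Common ancestors: {e1f919b}.
The only common ancestor is e1f919b, so it is the merge base.

e1f919b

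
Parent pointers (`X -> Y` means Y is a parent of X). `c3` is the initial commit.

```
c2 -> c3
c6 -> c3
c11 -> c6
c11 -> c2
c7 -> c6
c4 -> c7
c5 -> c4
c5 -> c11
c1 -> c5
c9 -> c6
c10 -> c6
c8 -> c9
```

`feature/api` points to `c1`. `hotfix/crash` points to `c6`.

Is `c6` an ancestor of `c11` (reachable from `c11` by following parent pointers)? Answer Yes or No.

Ancestors of c11 (commits reachable by following parents): {c11, c2, c3, c6}.
c6 is in that set, so it is an ancestor of c11.

Yes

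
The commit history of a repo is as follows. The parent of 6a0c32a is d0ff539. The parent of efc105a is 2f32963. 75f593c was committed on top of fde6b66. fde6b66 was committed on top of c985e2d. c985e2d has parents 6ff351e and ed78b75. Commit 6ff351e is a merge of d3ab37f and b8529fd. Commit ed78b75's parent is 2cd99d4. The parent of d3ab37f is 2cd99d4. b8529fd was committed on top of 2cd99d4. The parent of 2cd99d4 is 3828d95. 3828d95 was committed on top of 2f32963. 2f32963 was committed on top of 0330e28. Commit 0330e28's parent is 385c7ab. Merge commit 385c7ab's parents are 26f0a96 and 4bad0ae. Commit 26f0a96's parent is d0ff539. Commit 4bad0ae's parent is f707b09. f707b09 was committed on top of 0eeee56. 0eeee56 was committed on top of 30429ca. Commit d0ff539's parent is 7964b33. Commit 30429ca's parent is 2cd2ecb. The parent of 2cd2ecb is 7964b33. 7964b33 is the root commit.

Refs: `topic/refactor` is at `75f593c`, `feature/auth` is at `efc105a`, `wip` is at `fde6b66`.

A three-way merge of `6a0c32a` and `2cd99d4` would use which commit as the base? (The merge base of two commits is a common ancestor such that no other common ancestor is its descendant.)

d0ff539

Ancestors of 6a0c32a: {6a0c32a, 7964b33, d0ff539}.
Ancestors of 2cd99d4: {0330e28, 0eeee56, 26f0a96, 2cd2ecb, 2cd99d4, 2f32963, 30429ca, 3828d95, 385c7ab, 4bad0ae, 7964b33, d0ff539, f707b09}.
Common ancestors: {7964b33, d0ff539}.
Among these, d0ff539 is not an ancestor of any other common ancestor — it is the merge base.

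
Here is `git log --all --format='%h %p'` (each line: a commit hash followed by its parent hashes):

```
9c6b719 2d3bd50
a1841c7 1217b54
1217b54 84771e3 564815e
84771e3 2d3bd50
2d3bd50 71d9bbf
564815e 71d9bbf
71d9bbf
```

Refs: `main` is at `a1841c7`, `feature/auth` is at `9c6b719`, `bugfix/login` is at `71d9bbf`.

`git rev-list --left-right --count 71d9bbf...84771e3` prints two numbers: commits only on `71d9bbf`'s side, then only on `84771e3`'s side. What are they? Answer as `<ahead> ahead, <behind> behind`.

Reachable from 71d9bbf: {71d9bbf}.
Reachable from 84771e3: {2d3bd50, 71d9bbf, 84771e3}.
Only in 71d9bbf's history (ahead): {} — 0.
Only in 84771e3's history (behind): {2d3bd50, 84771e3} — 2.

0 ahead, 2 behind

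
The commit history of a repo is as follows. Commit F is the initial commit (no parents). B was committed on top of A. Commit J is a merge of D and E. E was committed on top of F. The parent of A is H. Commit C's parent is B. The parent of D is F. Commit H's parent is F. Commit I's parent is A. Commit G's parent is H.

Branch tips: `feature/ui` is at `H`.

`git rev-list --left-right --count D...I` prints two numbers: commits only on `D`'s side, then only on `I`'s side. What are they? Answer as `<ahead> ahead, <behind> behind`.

1 ahead, 3 behind

Reachable from D: {D, F}.
Reachable from I: {A, F, H, I}.
Only in D's history (ahead): {D} — 1.
Only in I's history (behind): {A, H, I} — 3.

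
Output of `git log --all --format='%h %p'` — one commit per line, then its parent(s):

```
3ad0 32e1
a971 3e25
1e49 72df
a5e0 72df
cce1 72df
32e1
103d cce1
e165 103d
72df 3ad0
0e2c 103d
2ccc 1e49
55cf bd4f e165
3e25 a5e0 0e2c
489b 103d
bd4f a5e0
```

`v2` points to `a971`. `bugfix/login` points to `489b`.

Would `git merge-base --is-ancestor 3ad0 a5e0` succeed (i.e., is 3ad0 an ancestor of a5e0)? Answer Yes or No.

Ancestors of a5e0 (commits reachable by following parents): {32e1, 3ad0, 72df, a5e0}.
3ad0 is in that set, so it is an ancestor of a5e0.

Yes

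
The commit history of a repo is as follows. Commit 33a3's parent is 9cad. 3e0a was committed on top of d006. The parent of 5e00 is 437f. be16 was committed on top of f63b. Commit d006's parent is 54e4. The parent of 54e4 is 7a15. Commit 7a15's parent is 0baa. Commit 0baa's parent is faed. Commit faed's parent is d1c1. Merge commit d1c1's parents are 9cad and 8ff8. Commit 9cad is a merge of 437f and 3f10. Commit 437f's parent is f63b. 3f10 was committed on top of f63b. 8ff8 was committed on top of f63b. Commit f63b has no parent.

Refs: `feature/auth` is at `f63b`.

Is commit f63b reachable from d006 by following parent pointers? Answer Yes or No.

Ancestors of d006 (commits reachable by following parents): {0baa, 3f10, 437f, 54e4, 7a15, 8ff8, 9cad, d006, d1c1, f63b, faed}.
f63b is in that set, so it is an ancestor of d006.

Yes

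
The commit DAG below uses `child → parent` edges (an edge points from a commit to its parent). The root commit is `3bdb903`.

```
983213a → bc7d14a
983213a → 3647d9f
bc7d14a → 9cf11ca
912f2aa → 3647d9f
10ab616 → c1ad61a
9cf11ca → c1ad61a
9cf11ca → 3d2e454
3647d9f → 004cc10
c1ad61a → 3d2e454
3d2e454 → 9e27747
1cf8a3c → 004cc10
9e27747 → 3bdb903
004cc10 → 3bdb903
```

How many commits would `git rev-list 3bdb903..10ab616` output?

Reachable from 10ab616: {10ab616, 3bdb903, 3d2e454, 9e27747, c1ad61a}.
Reachable from 3bdb903: {3bdb903}.
In 10ab616's history but not 3bdb903's: {10ab616, 3d2e454, 9e27747, c1ad61a} — 4 commits.

4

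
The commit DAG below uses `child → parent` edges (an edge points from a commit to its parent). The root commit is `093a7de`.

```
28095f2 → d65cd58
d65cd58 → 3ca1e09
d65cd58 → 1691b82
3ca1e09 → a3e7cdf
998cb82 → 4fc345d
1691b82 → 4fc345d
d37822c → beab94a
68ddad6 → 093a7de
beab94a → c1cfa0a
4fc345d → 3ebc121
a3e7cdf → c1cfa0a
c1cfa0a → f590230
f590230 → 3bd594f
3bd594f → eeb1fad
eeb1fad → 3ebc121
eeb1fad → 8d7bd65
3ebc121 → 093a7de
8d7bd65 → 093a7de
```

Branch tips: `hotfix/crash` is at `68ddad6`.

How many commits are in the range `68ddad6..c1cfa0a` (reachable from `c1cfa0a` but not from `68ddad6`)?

6

Reachable from c1cfa0a: {093a7de, 3bd594f, 3ebc121, 8d7bd65, c1cfa0a, eeb1fad, f590230}.
Reachable from 68ddad6: {093a7de, 68ddad6}.
In c1cfa0a's history but not 68ddad6's: {3bd594f, 3ebc121, 8d7bd65, c1cfa0a, eeb1fad, f590230} — 6 commits.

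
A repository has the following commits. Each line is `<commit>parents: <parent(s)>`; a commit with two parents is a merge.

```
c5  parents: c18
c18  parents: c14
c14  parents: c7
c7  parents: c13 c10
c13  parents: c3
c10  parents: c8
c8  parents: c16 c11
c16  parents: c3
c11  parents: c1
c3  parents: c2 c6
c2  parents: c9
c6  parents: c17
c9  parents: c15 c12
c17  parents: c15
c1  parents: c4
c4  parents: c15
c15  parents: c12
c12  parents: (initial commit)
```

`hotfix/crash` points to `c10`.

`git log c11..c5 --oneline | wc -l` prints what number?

13

Reachable from c5: {c1, c10, c11, c12, c13, c14, c15, c16, c17, c18, c2, c3, c4, c5, c6, c7, c8, c9}.
Reachable from c11: {c1, c11, c12, c15, c4}.
In c5's history but not c11's: {c10, c13, c14, c16, c17, c18, c2, c3, c5, c6, c7, c8, c9} — 13 commits.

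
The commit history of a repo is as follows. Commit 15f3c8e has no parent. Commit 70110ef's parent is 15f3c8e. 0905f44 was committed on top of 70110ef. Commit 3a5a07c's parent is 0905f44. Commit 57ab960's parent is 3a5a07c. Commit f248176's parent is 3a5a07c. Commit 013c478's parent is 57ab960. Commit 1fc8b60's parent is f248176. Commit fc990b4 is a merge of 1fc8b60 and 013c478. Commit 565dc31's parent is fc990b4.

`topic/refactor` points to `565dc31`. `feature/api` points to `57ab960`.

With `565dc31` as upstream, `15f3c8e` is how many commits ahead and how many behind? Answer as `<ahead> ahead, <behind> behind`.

0 ahead, 9 behind

Reachable from 15f3c8e: {15f3c8e}.
Reachable from 565dc31: {013c478, 0905f44, 15f3c8e, 1fc8b60, 3a5a07c, 565dc31, 57ab960, 70110ef, f248176, fc990b4}.
Only in 15f3c8e's history (ahead): {} — 0.
Only in 565dc31's history (behind): {013c478, 0905f44, 1fc8b60, 3a5a07c, 565dc31, 57ab960, 70110ef, f248176, fc990b4} — 9.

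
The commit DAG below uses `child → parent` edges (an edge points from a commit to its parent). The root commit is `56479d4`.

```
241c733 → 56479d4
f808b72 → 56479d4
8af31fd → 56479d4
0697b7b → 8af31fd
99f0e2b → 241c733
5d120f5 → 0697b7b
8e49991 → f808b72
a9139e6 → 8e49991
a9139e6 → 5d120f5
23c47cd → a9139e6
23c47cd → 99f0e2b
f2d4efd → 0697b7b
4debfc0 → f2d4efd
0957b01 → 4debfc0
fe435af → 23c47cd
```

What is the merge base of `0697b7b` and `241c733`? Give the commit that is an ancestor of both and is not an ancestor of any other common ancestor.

56479d4

Ancestors of 0697b7b: {0697b7b, 56479d4, 8af31fd}.
Ancestors of 241c733: {241c733, 56479d4}.
Common ancestors: {56479d4}.
The only common ancestor is 56479d4, so it is the merge base.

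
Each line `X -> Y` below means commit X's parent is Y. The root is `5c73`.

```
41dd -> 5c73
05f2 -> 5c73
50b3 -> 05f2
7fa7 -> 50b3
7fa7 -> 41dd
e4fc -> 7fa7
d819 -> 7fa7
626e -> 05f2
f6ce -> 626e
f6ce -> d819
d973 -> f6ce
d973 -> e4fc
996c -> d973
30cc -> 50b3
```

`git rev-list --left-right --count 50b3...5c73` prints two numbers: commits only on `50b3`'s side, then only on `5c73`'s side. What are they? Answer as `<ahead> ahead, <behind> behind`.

2 ahead, 0 behind

Reachable from 50b3: {05f2, 50b3, 5c73}.
Reachable from 5c73: {5c73}.
Only in 50b3's history (ahead): {05f2, 50b3} — 2.
Only in 5c73's history (behind): {} — 0.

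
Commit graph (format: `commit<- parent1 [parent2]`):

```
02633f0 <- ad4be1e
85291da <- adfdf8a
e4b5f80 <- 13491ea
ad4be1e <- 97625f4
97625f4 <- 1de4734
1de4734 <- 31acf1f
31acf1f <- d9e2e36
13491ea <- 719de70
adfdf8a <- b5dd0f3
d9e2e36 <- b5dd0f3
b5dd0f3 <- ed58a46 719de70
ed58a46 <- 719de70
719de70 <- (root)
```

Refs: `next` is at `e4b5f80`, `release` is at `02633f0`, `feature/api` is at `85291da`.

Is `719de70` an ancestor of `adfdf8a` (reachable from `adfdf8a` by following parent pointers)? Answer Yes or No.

Yes

Ancestors of adfdf8a (commits reachable by following parents): {719de70, adfdf8a, b5dd0f3, ed58a46}.
719de70 is in that set, so it is an ancestor of adfdf8a.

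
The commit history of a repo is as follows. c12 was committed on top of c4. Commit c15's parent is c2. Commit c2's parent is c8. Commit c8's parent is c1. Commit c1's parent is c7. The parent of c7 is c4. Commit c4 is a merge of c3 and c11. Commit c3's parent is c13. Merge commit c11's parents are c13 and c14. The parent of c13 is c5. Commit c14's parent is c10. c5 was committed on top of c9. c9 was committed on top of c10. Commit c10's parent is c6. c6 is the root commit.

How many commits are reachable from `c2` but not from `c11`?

Reachable from c2: {c1, c10, c11, c13, c14, c2, c3, c4, c5, c6, c7, c8, c9}.
Reachable from c11: {c10, c11, c13, c14, c5, c6, c9}.
In c2's history but not c11's: {c1, c2, c3, c4, c7, c8} — 6 commits.

6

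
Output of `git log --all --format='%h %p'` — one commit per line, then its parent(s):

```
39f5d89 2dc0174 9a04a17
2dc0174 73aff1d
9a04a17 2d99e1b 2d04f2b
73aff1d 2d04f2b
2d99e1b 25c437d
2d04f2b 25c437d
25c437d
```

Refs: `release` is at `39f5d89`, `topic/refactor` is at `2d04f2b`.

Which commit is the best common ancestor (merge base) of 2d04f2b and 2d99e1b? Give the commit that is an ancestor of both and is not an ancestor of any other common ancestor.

25c437d

Ancestors of 2d04f2b: {25c437d, 2d04f2b}.
Ancestors of 2d99e1b: {25c437d, 2d99e1b}.
Common ancestors: {25c437d}.
The only common ancestor is 25c437d, so it is the merge base.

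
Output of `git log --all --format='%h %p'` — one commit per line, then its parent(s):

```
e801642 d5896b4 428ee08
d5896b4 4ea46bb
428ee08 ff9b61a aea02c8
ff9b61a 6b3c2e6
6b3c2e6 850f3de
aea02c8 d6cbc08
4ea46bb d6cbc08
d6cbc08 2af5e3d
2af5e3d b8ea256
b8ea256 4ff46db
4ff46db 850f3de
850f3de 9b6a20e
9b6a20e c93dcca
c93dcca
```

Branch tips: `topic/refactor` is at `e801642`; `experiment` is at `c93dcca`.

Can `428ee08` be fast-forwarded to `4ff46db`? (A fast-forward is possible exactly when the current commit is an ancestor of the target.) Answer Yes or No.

No

A fast-forward from 428ee08 to 4ff46db is possible iff 428ee08 is an ancestor of 4ff46db.
Ancestors of 4ff46db: {4ff46db, 850f3de, 9b6a20e, c93dcca}.
428ee08 is not among them, so fast-forward is not possible.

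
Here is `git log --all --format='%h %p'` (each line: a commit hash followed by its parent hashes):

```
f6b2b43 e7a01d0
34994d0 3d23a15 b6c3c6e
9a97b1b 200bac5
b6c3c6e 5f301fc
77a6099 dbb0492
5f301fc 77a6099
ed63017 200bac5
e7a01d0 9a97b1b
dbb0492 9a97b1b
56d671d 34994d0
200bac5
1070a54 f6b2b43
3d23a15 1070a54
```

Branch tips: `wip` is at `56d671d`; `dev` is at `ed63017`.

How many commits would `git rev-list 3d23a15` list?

6

Walking parent pointers from 3d23a15: reachable set = {1070a54, 200bac5, 3d23a15, 9a97b1b, e7a01d0, f6b2b43}.
That is 6 commits.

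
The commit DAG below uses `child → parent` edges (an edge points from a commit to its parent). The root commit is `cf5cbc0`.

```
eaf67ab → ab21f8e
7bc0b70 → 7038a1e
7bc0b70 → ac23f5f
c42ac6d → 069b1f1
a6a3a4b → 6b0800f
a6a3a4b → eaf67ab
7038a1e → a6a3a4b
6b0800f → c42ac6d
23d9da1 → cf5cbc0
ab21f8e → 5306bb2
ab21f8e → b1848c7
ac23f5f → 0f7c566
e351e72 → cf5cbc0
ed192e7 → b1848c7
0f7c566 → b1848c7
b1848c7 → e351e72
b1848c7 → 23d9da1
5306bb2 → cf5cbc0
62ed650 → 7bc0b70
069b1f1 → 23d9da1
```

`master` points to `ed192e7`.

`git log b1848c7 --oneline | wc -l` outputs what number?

4

Walking parent pointers from b1848c7: reachable set = {23d9da1, b1848c7, cf5cbc0, e351e72}.
That is 4 commits.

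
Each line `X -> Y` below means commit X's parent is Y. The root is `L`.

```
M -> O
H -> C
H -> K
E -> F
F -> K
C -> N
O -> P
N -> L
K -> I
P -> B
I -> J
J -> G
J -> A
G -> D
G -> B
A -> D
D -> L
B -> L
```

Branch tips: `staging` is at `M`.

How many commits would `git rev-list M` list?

Walking parent pointers from M: reachable set = {B, L, M, O, P}.
That is 5 commits.

5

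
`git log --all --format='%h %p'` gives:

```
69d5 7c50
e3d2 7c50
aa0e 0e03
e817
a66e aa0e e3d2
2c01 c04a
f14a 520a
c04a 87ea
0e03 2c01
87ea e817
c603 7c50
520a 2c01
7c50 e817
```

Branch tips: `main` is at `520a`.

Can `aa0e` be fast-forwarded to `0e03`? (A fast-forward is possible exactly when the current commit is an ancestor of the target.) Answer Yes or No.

No

A fast-forward from aa0e to 0e03 is possible iff aa0e is an ancestor of 0e03.
Ancestors of 0e03: {0e03, 2c01, 87ea, c04a, e817}.
aa0e is not among them, so fast-forward is not possible.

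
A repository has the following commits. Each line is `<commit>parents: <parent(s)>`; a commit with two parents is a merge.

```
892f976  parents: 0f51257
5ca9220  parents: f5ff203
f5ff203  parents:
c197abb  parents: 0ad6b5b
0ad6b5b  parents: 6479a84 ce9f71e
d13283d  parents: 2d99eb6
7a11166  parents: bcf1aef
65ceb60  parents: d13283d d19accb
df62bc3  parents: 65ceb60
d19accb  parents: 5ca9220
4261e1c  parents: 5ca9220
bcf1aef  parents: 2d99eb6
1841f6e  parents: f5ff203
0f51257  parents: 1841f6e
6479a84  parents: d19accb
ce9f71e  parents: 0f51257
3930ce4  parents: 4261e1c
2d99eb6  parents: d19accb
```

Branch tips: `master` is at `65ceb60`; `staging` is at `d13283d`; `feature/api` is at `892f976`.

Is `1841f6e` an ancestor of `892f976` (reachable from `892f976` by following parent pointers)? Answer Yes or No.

Ancestors of 892f976 (commits reachable by following parents): {0f51257, 1841f6e, 892f976, f5ff203}.
1841f6e is in that set, so it is an ancestor of 892f976.

Yes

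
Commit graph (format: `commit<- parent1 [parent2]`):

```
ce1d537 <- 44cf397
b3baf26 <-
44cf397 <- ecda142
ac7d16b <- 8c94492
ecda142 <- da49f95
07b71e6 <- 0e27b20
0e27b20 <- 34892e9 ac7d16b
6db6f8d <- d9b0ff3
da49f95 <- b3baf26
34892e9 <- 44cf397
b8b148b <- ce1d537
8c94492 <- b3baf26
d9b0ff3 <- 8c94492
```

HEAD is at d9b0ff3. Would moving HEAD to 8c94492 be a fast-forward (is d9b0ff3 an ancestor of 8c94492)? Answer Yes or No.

A fast-forward from d9b0ff3 to 8c94492 is possible iff d9b0ff3 is an ancestor of 8c94492.
Ancestors of 8c94492: {8c94492, b3baf26}.
d9b0ff3 is not among them, so fast-forward is not possible.

No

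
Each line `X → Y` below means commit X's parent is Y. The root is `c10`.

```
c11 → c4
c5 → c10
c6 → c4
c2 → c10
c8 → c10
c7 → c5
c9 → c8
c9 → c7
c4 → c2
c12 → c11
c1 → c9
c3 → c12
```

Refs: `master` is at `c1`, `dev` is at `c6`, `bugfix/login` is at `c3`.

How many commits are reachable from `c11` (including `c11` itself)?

Walking parent pointers from c11: reachable set = {c10, c11, c2, c4}.
That is 4 commits.

4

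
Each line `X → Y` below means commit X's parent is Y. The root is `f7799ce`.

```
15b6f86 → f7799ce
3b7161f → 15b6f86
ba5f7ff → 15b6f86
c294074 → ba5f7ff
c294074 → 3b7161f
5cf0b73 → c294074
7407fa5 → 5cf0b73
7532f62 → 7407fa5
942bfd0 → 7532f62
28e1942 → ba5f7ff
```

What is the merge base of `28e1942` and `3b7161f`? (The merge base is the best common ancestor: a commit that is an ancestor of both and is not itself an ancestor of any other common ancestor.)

15b6f86

Ancestors of 28e1942: {15b6f86, 28e1942, ba5f7ff, f7799ce}.
Ancestors of 3b7161f: {15b6f86, 3b7161f, f7799ce}.
Common ancestors: {15b6f86, f7799ce}.
Among these, 15b6f86 is not an ancestor of any other common ancestor — it is the merge base.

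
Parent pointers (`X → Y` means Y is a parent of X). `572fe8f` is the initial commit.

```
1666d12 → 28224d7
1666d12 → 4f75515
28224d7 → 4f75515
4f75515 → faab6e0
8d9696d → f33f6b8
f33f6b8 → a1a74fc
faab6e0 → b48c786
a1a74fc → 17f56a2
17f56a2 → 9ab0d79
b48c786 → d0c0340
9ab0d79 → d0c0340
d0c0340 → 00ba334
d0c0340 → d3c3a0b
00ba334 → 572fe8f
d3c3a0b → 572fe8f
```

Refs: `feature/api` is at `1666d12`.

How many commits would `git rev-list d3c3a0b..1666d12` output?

7

Reachable from 1666d12: {00ba334, 1666d12, 28224d7, 4f75515, 572fe8f, b48c786, d0c0340, d3c3a0b, faab6e0}.
Reachable from d3c3a0b: {572fe8f, d3c3a0b}.
In 1666d12's history but not d3c3a0b's: {00ba334, 1666d12, 28224d7, 4f75515, b48c786, d0c0340, faab6e0} — 7 commits.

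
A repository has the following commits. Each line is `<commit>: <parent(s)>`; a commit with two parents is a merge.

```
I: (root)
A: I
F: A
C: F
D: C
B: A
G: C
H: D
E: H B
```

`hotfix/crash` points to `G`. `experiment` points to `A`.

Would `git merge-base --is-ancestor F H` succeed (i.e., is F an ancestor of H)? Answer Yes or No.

Yes

Ancestors of H (commits reachable by following parents): {A, C, D, F, H, I}.
F is in that set, so it is an ancestor of H.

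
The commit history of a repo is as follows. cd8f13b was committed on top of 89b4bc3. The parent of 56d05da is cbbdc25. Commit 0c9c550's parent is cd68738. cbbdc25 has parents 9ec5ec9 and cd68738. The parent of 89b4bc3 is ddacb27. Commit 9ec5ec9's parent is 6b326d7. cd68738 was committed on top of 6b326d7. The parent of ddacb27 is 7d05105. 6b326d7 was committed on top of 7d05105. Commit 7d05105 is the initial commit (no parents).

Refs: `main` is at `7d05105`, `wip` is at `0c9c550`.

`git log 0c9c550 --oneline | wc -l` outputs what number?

Walking parent pointers from 0c9c550: reachable set = {0c9c550, 6b326d7, 7d05105, cd68738}.
That is 4 commits.

4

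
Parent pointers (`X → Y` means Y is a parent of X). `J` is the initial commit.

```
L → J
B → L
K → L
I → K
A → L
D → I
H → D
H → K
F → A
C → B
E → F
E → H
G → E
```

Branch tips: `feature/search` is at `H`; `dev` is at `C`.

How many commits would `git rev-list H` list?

Walking parent pointers from H: reachable set = {D, H, I, J, K, L}.
That is 6 commits.

6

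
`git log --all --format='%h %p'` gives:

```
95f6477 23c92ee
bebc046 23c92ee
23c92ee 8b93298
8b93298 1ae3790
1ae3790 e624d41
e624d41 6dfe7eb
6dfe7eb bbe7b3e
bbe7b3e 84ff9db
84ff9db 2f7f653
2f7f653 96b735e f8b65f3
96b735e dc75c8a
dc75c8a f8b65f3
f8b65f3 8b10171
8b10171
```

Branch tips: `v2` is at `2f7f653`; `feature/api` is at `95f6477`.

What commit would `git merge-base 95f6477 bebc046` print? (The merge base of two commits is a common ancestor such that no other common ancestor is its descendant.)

23c92ee

Ancestors of 95f6477: {1ae3790, 23c92ee, 2f7f653, 6dfe7eb, 84ff9db, 8b10171, 8b93298, 95f6477, 96b735e, bbe7b3e, dc75c8a, e624d41, f8b65f3}.
Ancestors of bebc046: {1ae3790, 23c92ee, 2f7f653, 6dfe7eb, 84ff9db, 8b10171, 8b93298, 96b735e, bbe7b3e, bebc046, dc75c8a, e624d41, f8b65f3}.
Common ancestors: {1ae3790, 23c92ee, 2f7f653, 6dfe7eb, 84ff9db, 8b10171, 8b93298, 96b735e, bbe7b3e, dc75c8a, e624d41, f8b65f3}.
Among these, 23c92ee is not an ancestor of any other common ancestor — it is the merge base.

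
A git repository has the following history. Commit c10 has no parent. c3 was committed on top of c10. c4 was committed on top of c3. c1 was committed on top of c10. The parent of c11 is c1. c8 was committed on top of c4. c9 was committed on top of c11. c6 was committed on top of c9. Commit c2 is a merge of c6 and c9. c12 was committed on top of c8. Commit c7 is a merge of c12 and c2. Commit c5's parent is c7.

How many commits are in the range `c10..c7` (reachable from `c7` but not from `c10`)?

10

Reachable from c7: {c1, c10, c11, c12, c2, c3, c4, c6, c7, c8, c9}.
Reachable from c10: {c10}.
In c7's history but not c10's: {c1, c11, c12, c2, c3, c4, c6, c7, c8, c9} — 10 commits.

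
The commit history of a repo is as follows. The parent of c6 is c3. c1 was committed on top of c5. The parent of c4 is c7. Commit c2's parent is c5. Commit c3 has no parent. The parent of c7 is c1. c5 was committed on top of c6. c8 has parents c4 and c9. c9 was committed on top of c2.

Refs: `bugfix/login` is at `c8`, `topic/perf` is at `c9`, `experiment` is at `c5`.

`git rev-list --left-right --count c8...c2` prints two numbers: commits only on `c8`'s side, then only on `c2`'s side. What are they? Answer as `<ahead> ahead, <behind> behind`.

Reachable from c8: {c1, c2, c3, c4, c5, c6, c7, c8, c9}.
Reachable from c2: {c2, c3, c5, c6}.
Only in c8's history (ahead): {c1, c4, c7, c8, c9} — 5.
Only in c2's history (behind): {} — 0.

5 ahead, 0 behind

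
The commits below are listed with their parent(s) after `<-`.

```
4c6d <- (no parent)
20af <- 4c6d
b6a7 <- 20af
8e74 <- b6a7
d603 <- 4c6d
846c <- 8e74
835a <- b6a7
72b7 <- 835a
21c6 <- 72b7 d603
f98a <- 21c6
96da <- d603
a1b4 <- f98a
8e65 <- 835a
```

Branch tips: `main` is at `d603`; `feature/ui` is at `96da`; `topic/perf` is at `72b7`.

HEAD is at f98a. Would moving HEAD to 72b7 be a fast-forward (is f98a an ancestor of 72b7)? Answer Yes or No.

No

A fast-forward from f98a to 72b7 is possible iff f98a is an ancestor of 72b7.
Ancestors of 72b7: {20af, 4c6d, 72b7, 835a, b6a7}.
f98a is not among them, so fast-forward is not possible.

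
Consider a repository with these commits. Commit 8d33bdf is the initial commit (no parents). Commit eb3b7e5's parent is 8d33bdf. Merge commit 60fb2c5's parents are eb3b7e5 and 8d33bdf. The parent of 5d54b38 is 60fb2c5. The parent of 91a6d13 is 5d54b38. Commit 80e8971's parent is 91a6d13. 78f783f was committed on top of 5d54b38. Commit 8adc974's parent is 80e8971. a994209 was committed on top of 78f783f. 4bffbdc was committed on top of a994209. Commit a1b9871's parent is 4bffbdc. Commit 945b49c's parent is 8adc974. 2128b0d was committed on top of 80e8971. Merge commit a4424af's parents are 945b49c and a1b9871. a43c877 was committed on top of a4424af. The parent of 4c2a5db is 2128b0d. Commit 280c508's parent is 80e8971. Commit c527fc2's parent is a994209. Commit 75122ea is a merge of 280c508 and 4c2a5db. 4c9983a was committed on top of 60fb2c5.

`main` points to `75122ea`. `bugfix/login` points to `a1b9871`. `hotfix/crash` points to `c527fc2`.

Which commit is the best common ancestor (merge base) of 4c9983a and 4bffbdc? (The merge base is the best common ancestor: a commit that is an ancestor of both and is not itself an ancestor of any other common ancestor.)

Ancestors of 4c9983a: {4c9983a, 60fb2c5, 8d33bdf, eb3b7e5}.
Ancestors of 4bffbdc: {4bffbdc, 5d54b38, 60fb2c5, 78f783f, 8d33bdf, a994209, eb3b7e5}.
Common ancestors: {60fb2c5, 8d33bdf, eb3b7e5}.
Among these, 60fb2c5 is not an ancestor of any other common ancestor — it is the merge base.

60fb2c5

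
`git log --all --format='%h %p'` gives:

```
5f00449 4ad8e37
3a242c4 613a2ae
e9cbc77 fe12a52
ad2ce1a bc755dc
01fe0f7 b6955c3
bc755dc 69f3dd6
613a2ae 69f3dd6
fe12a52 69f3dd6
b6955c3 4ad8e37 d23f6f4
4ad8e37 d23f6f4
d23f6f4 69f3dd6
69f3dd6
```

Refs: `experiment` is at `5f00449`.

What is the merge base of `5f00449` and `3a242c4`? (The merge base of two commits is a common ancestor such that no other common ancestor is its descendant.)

Ancestors of 5f00449: {4ad8e37, 5f00449, 69f3dd6, d23f6f4}.
Ancestors of 3a242c4: {3a242c4, 613a2ae, 69f3dd6}.
Common ancestors: {69f3dd6}.
The only common ancestor is 69f3dd6, so it is the merge base.

69f3dd6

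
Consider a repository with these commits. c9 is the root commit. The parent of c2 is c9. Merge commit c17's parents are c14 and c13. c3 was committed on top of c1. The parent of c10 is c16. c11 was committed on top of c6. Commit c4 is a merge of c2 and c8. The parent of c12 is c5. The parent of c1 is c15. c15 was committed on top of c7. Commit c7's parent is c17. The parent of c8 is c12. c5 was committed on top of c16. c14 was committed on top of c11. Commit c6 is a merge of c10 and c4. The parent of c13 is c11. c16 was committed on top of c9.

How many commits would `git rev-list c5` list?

3

Walking parent pointers from c5: reachable set = {c16, c5, c9}.
That is 3 commits.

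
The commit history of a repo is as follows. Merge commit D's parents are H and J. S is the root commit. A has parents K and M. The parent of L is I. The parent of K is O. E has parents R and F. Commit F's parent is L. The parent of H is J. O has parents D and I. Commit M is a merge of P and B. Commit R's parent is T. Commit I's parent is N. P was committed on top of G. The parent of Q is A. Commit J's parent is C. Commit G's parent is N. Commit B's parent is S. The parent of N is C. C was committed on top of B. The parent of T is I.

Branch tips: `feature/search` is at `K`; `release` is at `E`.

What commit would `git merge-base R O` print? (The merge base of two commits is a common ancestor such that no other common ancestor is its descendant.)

I

Ancestors of R: {B, C, I, N, R, S, T}.
Ancestors of O: {B, C, D, H, I, J, N, O, S}.
Common ancestors: {B, C, I, N, S}.
Among these, I is not an ancestor of any other common ancestor — it is the merge base.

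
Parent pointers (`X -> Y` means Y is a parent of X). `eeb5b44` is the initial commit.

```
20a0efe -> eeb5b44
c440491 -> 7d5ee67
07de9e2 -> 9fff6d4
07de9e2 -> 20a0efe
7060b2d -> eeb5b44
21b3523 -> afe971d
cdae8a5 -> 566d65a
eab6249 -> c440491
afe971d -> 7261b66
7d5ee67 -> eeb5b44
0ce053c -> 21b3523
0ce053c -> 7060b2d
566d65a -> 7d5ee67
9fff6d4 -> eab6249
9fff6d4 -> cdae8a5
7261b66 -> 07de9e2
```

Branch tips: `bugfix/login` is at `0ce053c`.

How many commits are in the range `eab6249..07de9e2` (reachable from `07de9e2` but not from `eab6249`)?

5

Reachable from 07de9e2: {07de9e2, 20a0efe, 566d65a, 7d5ee67, 9fff6d4, c440491, cdae8a5, eab6249, eeb5b44}.
Reachable from eab6249: {7d5ee67, c440491, eab6249, eeb5b44}.
In 07de9e2's history but not eab6249's: {07de9e2, 20a0efe, 566d65a, 9fff6d4, cdae8a5} — 5 commits.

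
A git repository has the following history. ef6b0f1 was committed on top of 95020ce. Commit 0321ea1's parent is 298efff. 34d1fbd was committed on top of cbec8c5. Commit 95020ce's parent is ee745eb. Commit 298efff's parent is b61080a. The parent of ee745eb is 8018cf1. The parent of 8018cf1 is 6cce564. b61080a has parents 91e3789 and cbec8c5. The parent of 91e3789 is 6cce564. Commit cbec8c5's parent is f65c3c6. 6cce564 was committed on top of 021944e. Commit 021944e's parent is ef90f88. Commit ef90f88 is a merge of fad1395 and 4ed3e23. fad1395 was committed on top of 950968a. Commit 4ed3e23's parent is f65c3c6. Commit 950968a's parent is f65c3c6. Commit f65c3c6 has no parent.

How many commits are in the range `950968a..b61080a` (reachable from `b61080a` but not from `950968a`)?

8

Reachable from b61080a: {021944e, 4ed3e23, 6cce564, 91e3789, 950968a, b61080a, cbec8c5, ef90f88, f65c3c6, fad1395}.
Reachable from 950968a: {950968a, f65c3c6}.
In b61080a's history but not 950968a's: {021944e, 4ed3e23, 6cce564, 91e3789, b61080a, cbec8c5, ef90f88, fad1395} — 8 commits.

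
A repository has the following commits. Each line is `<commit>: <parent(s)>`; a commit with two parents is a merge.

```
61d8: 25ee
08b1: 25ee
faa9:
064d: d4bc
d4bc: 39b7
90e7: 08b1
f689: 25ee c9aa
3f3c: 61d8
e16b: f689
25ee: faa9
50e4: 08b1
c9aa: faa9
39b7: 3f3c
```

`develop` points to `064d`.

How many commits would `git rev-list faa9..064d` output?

Reachable from 064d: {064d, 25ee, 39b7, 3f3c, 61d8, d4bc, faa9}.
Reachable from faa9: {faa9}.
In 064d's history but not faa9's: {064d, 25ee, 39b7, 3f3c, 61d8, d4bc} — 6 commits.

6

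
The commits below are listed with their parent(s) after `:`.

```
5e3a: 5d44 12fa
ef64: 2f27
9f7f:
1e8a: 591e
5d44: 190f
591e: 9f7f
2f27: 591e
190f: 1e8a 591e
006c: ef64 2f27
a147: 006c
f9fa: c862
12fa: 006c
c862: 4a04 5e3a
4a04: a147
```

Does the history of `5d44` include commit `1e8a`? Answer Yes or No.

Yes

Ancestors of 5d44 (commits reachable by following parents): {190f, 1e8a, 591e, 5d44, 9f7f}.
1e8a is in that set, so it is an ancestor of 5d44.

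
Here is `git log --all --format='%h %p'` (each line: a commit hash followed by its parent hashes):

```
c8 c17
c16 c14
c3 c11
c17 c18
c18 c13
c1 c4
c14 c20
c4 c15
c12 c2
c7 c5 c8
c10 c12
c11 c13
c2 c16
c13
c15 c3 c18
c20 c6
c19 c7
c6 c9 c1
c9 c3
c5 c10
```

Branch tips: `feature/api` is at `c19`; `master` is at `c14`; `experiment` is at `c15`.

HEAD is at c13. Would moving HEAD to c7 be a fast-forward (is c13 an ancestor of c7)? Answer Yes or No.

Yes

A fast-forward from c13 to c7 is possible iff c13 is an ancestor of c7.
Ancestors of c7: {c1, c10, c11, c12, c13, c14, c15, c16, c17, c18, c2, c20, c3, c4, c5, c6, c7, c8, c9}.
c13 is among them, so fast-forward is possible.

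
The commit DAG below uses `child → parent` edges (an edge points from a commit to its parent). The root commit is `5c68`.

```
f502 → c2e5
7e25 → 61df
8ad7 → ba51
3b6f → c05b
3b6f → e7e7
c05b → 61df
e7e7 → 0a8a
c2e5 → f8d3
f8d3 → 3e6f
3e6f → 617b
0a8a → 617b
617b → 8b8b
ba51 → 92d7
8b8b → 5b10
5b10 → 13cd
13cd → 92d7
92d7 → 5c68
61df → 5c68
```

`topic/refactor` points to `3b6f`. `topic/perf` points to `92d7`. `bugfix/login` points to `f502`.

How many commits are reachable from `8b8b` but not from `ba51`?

3

Reachable from 8b8b: {13cd, 5b10, 5c68, 8b8b, 92d7}.
Reachable from ba51: {5c68, 92d7, ba51}.
In 8b8b's history but not ba51's: {13cd, 5b10, 8b8b} — 3 commits.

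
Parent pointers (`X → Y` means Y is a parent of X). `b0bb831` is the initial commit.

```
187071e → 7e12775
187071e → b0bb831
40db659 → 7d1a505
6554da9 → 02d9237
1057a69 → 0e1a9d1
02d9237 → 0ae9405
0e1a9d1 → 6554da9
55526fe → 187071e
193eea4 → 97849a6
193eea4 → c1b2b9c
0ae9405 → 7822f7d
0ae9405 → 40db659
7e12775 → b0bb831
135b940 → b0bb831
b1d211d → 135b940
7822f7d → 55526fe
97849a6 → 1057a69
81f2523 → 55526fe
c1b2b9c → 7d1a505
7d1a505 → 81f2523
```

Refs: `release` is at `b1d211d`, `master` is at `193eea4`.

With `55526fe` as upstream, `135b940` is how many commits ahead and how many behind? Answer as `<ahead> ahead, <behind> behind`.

Reachable from 135b940: {135b940, b0bb831}.
Reachable from 55526fe: {187071e, 55526fe, 7e12775, b0bb831}.
Only in 135b940's history (ahead): {135b940} — 1.
Only in 55526fe's history (behind): {187071e, 55526fe, 7e12775} — 3.

1 ahead, 3 behind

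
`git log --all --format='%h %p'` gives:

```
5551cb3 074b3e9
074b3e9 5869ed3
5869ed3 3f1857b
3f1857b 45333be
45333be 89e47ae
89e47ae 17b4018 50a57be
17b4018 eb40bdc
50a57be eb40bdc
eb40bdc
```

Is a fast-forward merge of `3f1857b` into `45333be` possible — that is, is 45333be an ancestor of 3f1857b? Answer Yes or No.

A fast-forward from 45333be to 3f1857b is possible iff 45333be is an ancestor of 3f1857b.
Ancestors of 3f1857b: {17b4018, 3f1857b, 45333be, 50a57be, 89e47ae, eb40bdc}.
45333be is among them, so fast-forward is possible.

Yes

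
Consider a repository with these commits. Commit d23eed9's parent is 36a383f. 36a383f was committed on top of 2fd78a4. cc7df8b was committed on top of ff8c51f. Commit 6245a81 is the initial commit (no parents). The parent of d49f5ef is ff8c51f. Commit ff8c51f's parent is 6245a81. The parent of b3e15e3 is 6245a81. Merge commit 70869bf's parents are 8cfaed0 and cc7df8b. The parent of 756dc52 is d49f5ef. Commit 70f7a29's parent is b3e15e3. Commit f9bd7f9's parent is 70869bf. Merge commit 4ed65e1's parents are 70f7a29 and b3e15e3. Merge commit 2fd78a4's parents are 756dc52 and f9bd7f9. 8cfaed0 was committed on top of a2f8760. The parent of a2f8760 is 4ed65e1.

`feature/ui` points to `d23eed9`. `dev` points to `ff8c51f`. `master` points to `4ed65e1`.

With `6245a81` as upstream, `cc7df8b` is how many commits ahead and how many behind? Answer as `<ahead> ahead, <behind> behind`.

2 ahead, 0 behind

Reachable from cc7df8b: {6245a81, cc7df8b, ff8c51f}.
Reachable from 6245a81: {6245a81}.
Only in cc7df8b's history (ahead): {cc7df8b, ff8c51f} — 2.
Only in 6245a81's history (behind): {} — 0.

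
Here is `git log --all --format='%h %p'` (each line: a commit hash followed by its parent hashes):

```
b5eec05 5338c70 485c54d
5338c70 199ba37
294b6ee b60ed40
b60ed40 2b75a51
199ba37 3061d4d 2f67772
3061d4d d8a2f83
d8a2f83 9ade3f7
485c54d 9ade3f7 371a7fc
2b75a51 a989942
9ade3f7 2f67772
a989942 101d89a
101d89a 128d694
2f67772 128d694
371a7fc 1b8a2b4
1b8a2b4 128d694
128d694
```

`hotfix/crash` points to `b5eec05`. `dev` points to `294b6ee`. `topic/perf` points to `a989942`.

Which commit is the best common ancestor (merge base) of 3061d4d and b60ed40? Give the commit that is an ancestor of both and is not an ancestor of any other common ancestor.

128d694

Ancestors of 3061d4d: {128d694, 2f67772, 3061d4d, 9ade3f7, d8a2f83}.
Ancestors of b60ed40: {101d89a, 128d694, 2b75a51, a989942, b60ed40}.
Common ancestors: {128d694}.
The only common ancestor is 128d694, so it is the merge base.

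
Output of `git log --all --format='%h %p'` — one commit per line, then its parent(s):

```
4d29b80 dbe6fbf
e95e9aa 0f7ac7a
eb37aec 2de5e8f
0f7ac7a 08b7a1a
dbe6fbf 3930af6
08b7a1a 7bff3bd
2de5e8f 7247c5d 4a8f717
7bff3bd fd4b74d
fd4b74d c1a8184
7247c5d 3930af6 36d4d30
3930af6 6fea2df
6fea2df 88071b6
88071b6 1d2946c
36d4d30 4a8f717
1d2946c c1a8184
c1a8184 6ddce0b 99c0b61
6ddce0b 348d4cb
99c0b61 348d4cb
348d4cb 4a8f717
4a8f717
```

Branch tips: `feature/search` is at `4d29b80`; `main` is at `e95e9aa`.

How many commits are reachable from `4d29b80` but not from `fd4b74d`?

6

Reachable from 4d29b80: {1d2946c, 348d4cb, 3930af6, 4a8f717, 4d29b80, 6ddce0b, 6fea2df, 88071b6, 99c0b61, c1a8184, dbe6fbf}.
Reachable from fd4b74d: {348d4cb, 4a8f717, 6ddce0b, 99c0b61, c1a8184, fd4b74d}.
In 4d29b80's history but not fd4b74d's: {1d2946c, 3930af6, 4d29b80, 6fea2df, 88071b6, dbe6fbf} — 6 commits.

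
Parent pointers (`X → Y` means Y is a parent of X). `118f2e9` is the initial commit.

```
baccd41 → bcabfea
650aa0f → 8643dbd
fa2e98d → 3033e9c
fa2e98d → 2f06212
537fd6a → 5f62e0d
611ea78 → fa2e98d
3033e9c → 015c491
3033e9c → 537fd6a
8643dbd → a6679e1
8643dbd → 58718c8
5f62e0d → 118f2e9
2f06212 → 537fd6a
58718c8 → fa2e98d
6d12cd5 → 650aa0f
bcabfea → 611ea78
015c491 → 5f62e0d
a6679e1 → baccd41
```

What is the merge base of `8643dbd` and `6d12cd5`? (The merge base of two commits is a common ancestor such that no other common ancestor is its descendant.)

Ancestors of 8643dbd: {015c491, 118f2e9, 2f06212, 3033e9c, 537fd6a, 58718c8, 5f62e0d, 611ea78, 8643dbd, a6679e1, baccd41, bcabfea, fa2e98d}.
Ancestors of 6d12cd5: {015c491, 118f2e9, 2f06212, 3033e9c, 537fd6a, 58718c8, 5f62e0d, 611ea78, 650aa0f, 6d12cd5, 8643dbd, a6679e1, baccd41, bcabfea, fa2e98d}.
Common ancestors: {015c491, 118f2e9, 2f06212, 3033e9c, 537fd6a, 58718c8, 5f62e0d, 611ea78, 8643dbd, a6679e1, baccd41, bcabfea, fa2e98d}.
Among these, 8643dbd is not an ancestor of any other common ancestor — it is the merge base.

8643dbd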